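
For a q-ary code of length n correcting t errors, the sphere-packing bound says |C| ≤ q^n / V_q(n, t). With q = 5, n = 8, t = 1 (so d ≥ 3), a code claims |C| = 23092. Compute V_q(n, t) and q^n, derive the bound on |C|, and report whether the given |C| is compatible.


V_q(n, t) = 33, q^n = 390625, Hamming bound = 11837, |C| = 23092 > bound (violated).

Step 1: Compute V_q(n, t) = Σ_{j=0}^1 C(n, j) (q−1)^j.
  j = 0: C(8,0)·(4)^0 = 1·1 = 1.
  j = 1: C(8,1)·(4)^1 = 8·4 = 32.
  V_q(n, t) = 1 + 32 = 33.
Step 2: q^n = 5^8 = 390625.
Step 3: Hamming bound ⌊q^n / V_q(n,t)⌋ = ⌊390625/33⌋ = 11837.
Step 4: Compare |C| = 23092 to 11837: violated.
The claimed |C| lies above the Hamming bound, so no 5-ary code of length 8 with d ≥ 3 can have 23092 codewords.


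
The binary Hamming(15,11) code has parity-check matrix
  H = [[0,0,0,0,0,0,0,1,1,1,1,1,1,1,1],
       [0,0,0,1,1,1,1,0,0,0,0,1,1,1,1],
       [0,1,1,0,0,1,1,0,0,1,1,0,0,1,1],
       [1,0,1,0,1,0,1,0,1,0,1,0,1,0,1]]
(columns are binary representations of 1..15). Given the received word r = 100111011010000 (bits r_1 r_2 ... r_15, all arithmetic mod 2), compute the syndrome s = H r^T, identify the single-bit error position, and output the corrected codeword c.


s = (1, 1, 0, 0)^T, error position = 12, corrected codeword c = 100111011011000

Compute s = H r^T mod 2 one row at a time:
  s_1 = 1 + 1 + 0 + 1 + 0 + 0 + 0 + 0 = 3 ≡ 1 (mod 2).
  s_2 = 1 + 1 + 1 + 0 + 0 + 0 + 0 + 0 = 3 ≡ 1 (mod 2).
  s_3 = 0 + 0 + 1 + 0 + 0 + 1 + 0 + 0 = 2 ≡ 0 (mod 2).
  s_4 = 1 + 0 + 1 + 0 + 1 + 1 + 0 + 0 = 4 ≡ 0 (mod 2).
s = (1, 1, 0, 0)^T — this equals column 12 of H (binary 1100), so error is at position 12.
Correct: flip bit 12 of r = 100111011010000 to get c = 100111011011000.


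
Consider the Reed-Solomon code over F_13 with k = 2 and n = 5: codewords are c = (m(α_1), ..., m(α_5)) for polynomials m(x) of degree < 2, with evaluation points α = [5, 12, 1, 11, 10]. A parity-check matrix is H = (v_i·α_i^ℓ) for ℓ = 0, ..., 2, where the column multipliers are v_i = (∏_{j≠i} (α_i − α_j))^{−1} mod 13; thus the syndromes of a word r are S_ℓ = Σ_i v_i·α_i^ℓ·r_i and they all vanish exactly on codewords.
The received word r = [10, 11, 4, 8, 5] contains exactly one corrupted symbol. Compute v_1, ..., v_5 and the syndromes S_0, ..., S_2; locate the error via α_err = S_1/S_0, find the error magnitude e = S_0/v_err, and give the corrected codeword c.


S = (4, 7, 9), error at position 1, error magnitude e = 7, c = [3, 11, 4, 8, 5].

Step 1: column multipliers v_i = (∏_{j≠i}(α_i − α_j))^{−1} mod 13.
  i = 1 (α = 5): (5−12)(5−1)(5−11)(5−10) = (−7)·4·(−6)·(−5) = −840 ≡ 5, so v_1 = 5^{−1} = 8 (mod 13).
  i = 2 (α = 12): (12−5)(12−1)(12−11)(12−10) = 7·11·1·2 = 154 ≡ 11, so v_2 = 11^{−1} = 6 (mod 13).
  i = 3 (α = 1): (1−5)(1−12)(1−11)(1−10) = (−4)·(−11)·(−10)·(−9) = 3960 ≡ 8, so v_3 = 8^{−1} = 5 (mod 13).
  i = 4 (α = 11): (11−5)(11−12)(11−1)(11−10) = 6·(−1)·10·1 = −60 ≡ 5, so v_4 = 5^{−1} = 8 (mod 13).
  i = 5 (α = 10): (10−5)(10−12)(10−1)(10−11) = 5·(−2)·9·(−1) = 90 ≡ 12, so v_5 = 12^{−1} = 12 (mod 13).
  v = [8, 6, 5, 8, 12].
Step 2: syndromes of r = [10, 11, 4, 8, 5] (all sums mod 13).
  S_0 = Σ v_i r_i = 8·10 + 6·11 + 5·4 + 8·8 + 12·5 = 290 ≡ 4.
  S_1 = Σ v_i α_i r_i = 8·5·10 + 6·12·11 + 5·1·4 + 8·11·8 + 12·10·5 = 2516 ≡ 7.
  α_i^2 mod 13 = [12, 1, 1, 4, 9].
  S_2 = Σ v_i α_i^2 r_i = 8·12·10 + 6·1·11 + 5·1·4 + 8·4·8 + 12·9·5 = 1842 ≡ 9.
  S = (4, 7, 9) ≠ 0, so r is not a codeword (an error is present).
Step 3: locate the error. For a single error e at position i, S_ℓ = v_i·e·α_i^ℓ, so α_err = S_1/S_0.
  S_0^{−1} = 4^{−1} = 10 (mod 13), so α_err = 7·10 = 70 ≡ 5 = α_1. Error position i = 1.
  Consistency check: S_2/S_1 = 9·2 = 18 ≡ 5 = α_err ✓ (single-error assumption holds).
Step 4: error magnitude e = S_0/v_1 = S_0·∏_{j≠1}(α_1 − α_j) = 4·5 = 20 ≡ 7 (mod 13).
Step 5: correct position 1: c_1 = r_1 − e = 10 − 7 ≡ 3 (mod 13). Hence c = [3, 11, 4, 8, 5].
  Check: interpolating c through the α_i gives m(x) = 1 + 3·x (degree < 2) with m(α_i) = c_i for every i, so c is indeed a codeword.


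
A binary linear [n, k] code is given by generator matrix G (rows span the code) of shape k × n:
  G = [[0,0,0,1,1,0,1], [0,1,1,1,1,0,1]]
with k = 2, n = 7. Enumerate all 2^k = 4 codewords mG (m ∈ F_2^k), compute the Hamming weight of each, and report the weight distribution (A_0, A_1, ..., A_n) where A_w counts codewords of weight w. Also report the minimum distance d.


Weight distribution: A_0 = 1, A_2 = 1, A_3 = 1, A_5 = 1. Minimum distance d = 2.

Enumerate all 2^2 = 4 messages m ∈ F_2^2.
For each, compute codeword c = mG in F_2^7, then tally its weight.
  m = 00 → c = 0000000, weight = 0.
  m = 10 → c = 0001101, weight = 3.
  m = 01 → c = 0111101, weight = 5.
  m = 11 → c = 0110000, weight = 2.
Tally weights:
  weight 0: 1 codewords.
  weight 2: 1 codewords.
  weight 3: 1 codewords.
  weight 5: 1 codewords.
Minimum distance d = smallest w > 0 with A_w > 0 = 2.
Sanity: Σ A_w = 4 = 2^2 = 4 ✓.


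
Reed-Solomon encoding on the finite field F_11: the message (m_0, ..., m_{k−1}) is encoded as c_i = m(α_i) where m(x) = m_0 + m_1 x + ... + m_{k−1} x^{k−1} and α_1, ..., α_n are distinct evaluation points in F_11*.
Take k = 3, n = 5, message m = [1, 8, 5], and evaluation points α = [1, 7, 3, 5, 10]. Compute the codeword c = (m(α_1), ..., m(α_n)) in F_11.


c = [3, 5, 4, 1, 9]

Message polynomial: m(x) = 1 + 8·x + 5·x^2 (mod 11).
For each evaluation point α_i, compute m(α_i) mod 11:
  α_1 = 1: Horner steps 5 → 2 → 3, so m(1) = 3.
  α_2 = 7: Horner steps 5 → 10 → 5, so m(7) = 5.
  α_3 = 3: Horner steps 5 → 1 → 4, so m(3) = 4.
  α_4 = 5: Horner steps 5 → 0 → 1, so m(5) = 1.
  α_5 = 10: Horner steps 5 → 3 → 9, so m(10) = 9.
Codeword c = [3, 5, 4, 1, 9] ∈ F_11^5.


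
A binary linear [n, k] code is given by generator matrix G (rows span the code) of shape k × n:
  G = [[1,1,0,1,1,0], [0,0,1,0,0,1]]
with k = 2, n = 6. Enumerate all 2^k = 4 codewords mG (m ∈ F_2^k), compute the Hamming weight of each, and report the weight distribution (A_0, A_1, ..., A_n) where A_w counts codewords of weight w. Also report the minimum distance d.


Weight distribution: A_0 = 1, A_2 = 1, A_4 = 1, A_6 = 1. Minimum distance d = 2.

Enumerate all 2^2 = 4 messages m ∈ F_2^2.
For each, compute codeword c = mG in F_2^6, then tally its weight.
  m = 00 → c = 000000, weight = 0.
  m = 10 → c = 110110, weight = 4.
  m = 01 → c = 001001, weight = 2.
  m = 11 → c = 111111, weight = 6.
Tally weights:
  weight 0: 1 codewords.
  weight 2: 1 codewords.
  weight 4: 1 codewords.
  weight 6: 1 codewords.
Minimum distance d = smallest w > 0 with A_w > 0 = 2.
Sanity: Σ A_w = 4 = 2^2 = 4 ✓.


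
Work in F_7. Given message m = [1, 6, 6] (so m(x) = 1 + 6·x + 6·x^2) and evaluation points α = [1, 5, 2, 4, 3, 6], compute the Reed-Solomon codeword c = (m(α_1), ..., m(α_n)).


c = [6, 6, 2, 2, 3, 1]

Message polynomial: m(x) = 1 + 6·x + 6·x^2 (mod 7).
For each evaluation point α_i, compute m(α_i) mod 7:
  α_1 = 1: Horner steps 6 → 5 → 6, so m(1) = 6.
  α_2 = 5: Horner steps 6 → 1 → 6, so m(5) = 6.
  α_3 = 2: Horner steps 6 → 4 → 2, so m(2) = 2.
  α_4 = 4: Horner steps 6 → 2 → 2, so m(4) = 2.
  α_5 = 3: Horner steps 6 → 3 → 3, so m(3) = 3.
  α_6 = 6: Horner steps 6 → 0 → 1, so m(6) = 1.
Codeword c = [6, 6, 2, 2, 3, 1] ∈ F_7^6.


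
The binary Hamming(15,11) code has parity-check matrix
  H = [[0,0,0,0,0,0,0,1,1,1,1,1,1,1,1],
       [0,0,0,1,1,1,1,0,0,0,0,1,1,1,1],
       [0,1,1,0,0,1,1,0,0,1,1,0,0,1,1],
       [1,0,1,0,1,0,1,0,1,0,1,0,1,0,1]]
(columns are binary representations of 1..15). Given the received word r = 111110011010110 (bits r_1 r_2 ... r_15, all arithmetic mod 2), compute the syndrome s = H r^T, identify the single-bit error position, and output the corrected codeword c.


s = (1, 0, 0, 0)^T, error position = 8, corrected codeword c = 111110001010110

Compute s = H r^T mod 2 one row at a time:
  s_1 = 1 + 1 + 0 + 1 + 0 + 1 + 1 + 0 = 5 ≡ 1 (mod 2).
  s_2 = 1 + 1 + 0 + 0 + 0 + 1 + 1 + 0 = 4 ≡ 0 (mod 2).
  s_3 = 1 + 1 + 0 + 0 + 0 + 1 + 1 + 0 = 4 ≡ 0 (mod 2).
  s_4 = 1 + 1 + 1 + 0 + 1 + 1 + 1 + 0 = 6 ≡ 0 (mod 2).
s = (1, 0, 0, 0)^T — this equals column 8 of H (binary 1000), so error is at position 8.
Correct: flip bit 8 of r = 111110011010110 to get c = 111110001010110.


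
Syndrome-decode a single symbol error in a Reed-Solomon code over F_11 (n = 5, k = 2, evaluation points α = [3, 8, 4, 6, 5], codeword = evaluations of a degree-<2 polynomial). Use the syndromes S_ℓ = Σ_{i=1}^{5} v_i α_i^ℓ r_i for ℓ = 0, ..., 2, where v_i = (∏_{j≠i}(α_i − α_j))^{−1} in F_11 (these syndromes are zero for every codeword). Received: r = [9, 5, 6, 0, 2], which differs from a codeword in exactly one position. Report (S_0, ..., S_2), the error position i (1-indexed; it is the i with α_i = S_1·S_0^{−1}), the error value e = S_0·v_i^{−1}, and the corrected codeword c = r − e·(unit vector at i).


S = (9, 1, 5), error at position 5, error magnitude e = 10, c = [9, 5, 6, 0, 3].

Step 1: column multipliers v_i = (∏_{j≠i}(α_i − α_j))^{−1} mod 11.
  i = 1 (α = 3): (3−8)(3−4)(3−6)(3−5) = (−5)·(−1)·(−3)·(−2) = 30 ≡ 8, so v_1 = 8^{−1} = 7 (mod 11).
  i = 2 (α = 8): (8−3)(8−4)(8−6)(8−5) = 5·4·2·3 = 120 ≡ 10, so v_2 = 10^{−1} = 10 (mod 11).
  i = 3 (α = 4): (4−3)(4−8)(4−6)(4−5) = 1·(−4)·(−2)·(−1) = −8 ≡ 3, so v_3 = 3^{−1} = 4 (mod 11).
  i = 4 (α = 6): (6−3)(6−8)(6−4)(6−5) = 3·(−2)·2·1 = −12 ≡ 10, so v_4 = 10^{−1} = 10 (mod 11).
  i = 5 (α = 5): (5−3)(5−8)(5−4)(5−6) = 2·(−3)·1·(−1) = 6 ≡ 6, so v_5 = 6^{−1} = 2 (mod 11).
  v = [7, 10, 4, 10, 2].
Step 2: syndromes of r = [9, 5, 6, 0, 2] (all sums mod 11).
  S_0 = Σ v_i r_i = 7·9 + 10·5 + 4·6 + 10·0 + 2·2 = 141 ≡ 9.
  S_1 = Σ v_i α_i r_i = 7·3·9 + 10·8·5 + 4·4·6 + 10·6·0 + 2·5·2 = 705 ≡ 1.
  α_i^2 mod 11 = [9, 9, 5, 3, 3].
  S_2 = Σ v_i α_i^2 r_i = 7·9·9 + 10·9·5 + 4·5·6 + 10·3·0 + 2·3·2 = 1149 ≡ 5.
  S = (9, 1, 5) ≠ 0, so r is not a codeword (an error is present).
Step 3: locate the error. For a single error e at position i, S_ℓ = v_i·e·α_i^ℓ, so α_err = S_1/S_0.
  S_0^{−1} = 9^{−1} = 5 (mod 11), so α_err = 1·5 = 5 ≡ 5 = α_5. Error position i = 5.
  Consistency check: S_2/S_1 = 5·1 = 5 ≡ 5 = α_err ✓ (single-error assumption holds).
Step 4: error magnitude e = S_0/v_5 = S_0·∏_{j≠5}(α_5 − α_j) = 9·6 = 54 ≡ 10 (mod 11).
Step 5: correct position 5: c_5 = r_5 − e = 2 − 10 ≡ 3 (mod 11). Hence c = [9, 5, 6, 0, 3].
  Check: interpolating c through the α_i gives m(x) = 7 + 8·x (degree < 2) with m(α_i) = c_i for every i, so c is indeed a codeword.


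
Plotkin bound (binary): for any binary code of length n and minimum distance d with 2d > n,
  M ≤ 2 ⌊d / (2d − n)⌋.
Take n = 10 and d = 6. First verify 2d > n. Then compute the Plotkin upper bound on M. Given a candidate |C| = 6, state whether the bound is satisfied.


Plotkin bound M ≤ 6; given |C| = 6 ≤ bound (satisfied).

Check applicability: 2d = 12, n = 10.
2d − n = 2 > 0, so Plotkin applies.
Compute d/(2d−n) = 6/2 ≈ 3.0000.
⌊d/(2d−n)⌋ = 3.
Plotkin bound: M ≤ 2·3 = 6.
Given |C| = 6, check: satisfied.
This |C| is at the Plotkin bound.


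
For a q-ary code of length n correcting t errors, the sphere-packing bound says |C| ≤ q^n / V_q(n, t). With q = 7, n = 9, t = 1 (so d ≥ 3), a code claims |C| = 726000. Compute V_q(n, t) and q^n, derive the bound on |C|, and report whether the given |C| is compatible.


V_q(n, t) = 55, q^n = 40353607, Hamming bound = 733701, |C| = 726000 ≤ bound (satisfied).

Step 1: Compute V_q(n, t) = Σ_{j=0}^1 C(n, j) (q−1)^j.
  j = 0: C(9,0)·(6)^0 = 1·1 = 1.
  j = 1: C(9,1)·(6)^1 = 9·6 = 54.
  V_q(n, t) = 1 + 54 = 55.
Step 2: q^n = 7^9 = 40353607.
Step 3: Hamming bound ⌊q^n / V_q(n,t)⌋ = ⌊40353607/55⌋ = 733701.
Step 4: Compare |C| = 726000 to 733701: satisfied.
The claimed |C| lies below the Hamming bound.


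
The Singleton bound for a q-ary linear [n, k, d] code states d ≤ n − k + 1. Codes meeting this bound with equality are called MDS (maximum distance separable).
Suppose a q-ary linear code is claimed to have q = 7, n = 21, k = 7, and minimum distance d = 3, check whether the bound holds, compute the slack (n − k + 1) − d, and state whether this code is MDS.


Singleton RHS = n − k + 1 = 15, slack = 12, bound satisfied, not MDS.

Singleton bound: d ≤ n − k + 1.
Here n = 21, k = 7, so n − k + 1 = 15.
Given d = 3, check d ≤ 15: YES.
Slack = (n − k + 1) − d = 12.
The code is NOT MDS (slack = 12 > 0).
Description: the claimed parameters are [21, 7, 3]_7; such a code would be non-MDS.


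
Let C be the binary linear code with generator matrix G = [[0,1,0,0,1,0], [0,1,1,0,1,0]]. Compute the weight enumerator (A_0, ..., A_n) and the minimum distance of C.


Weight distribution: A_0 = 1, A_1 = 1, A_2 = 1, A_3 = 1. Minimum distance d = 1.

Enumerate all 2^2 = 4 messages m ∈ F_2^2.
For each, compute codeword c = mG in F_2^6, then tally its weight.
  m = 00 → c = 000000, weight = 0.
  m = 10 → c = 010010, weight = 2.
  m = 01 → c = 011010, weight = 3.
  m = 11 → c = 001000, weight = 1.
Tally weights:
  weight 0: 1 codewords.
  weight 1: 1 codewords.
  weight 2: 1 codewords.
  weight 3: 1 codewords.
Minimum distance d = smallest w > 0 with A_w > 0 = 1.
Sanity: Σ A_w = 4 = 2^2 = 4 ✓.


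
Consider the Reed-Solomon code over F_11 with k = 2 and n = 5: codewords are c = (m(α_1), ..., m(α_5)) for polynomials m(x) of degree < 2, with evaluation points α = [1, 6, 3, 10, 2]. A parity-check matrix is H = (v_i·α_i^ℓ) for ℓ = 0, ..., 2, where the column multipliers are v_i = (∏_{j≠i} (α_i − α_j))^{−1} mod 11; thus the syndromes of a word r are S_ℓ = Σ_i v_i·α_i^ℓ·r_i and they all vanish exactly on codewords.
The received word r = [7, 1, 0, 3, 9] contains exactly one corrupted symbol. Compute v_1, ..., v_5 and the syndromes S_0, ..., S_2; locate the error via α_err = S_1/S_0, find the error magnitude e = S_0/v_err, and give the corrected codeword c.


S = (3, 7, 9), error at position 2, error magnitude e = 6, c = [7, 6, 0, 3, 9].

Step 1: column multipliers v_i = (∏_{j≠i}(α_i − α_j))^{−1} mod 11.
  i = 1 (α = 1): (1−6)(1−3)(1−10)(1−2) = (−5)·(−2)·(−9)·(−1) = 90 ≡ 2, so v_1 = 2^{−1} = 6 (mod 11).
  i = 2 (α = 6): (6−1)(6−3)(6−10)(6−2) = 5·3·(−4)·4 = −240 ≡ 2, so v_2 = 2^{−1} = 6 (mod 11).
  i = 3 (α = 3): (3−1)(3−6)(3−10)(3−2) = 2·(−3)·(−7)·1 = 42 ≡ 9, so v_3 = 9^{−1} = 5 (mod 11).
  i = 4 (α = 10): (10−1)(10−6)(10−3)(10−2) = 9·4·7·8 = 2016 ≡ 3, so v_4 = 3^{−1} = 4 (mod 11).
  i = 5 (α = 2): (2−1)(2−6)(2−3)(2−10) = 1·(−4)·(−1)·(−8) = −32 ≡ 1, so v_5 = 1^{−1} = 1 (mod 11).
  v = [6, 6, 5, 4, 1].
Step 2: syndromes of r = [7, 1, 0, 3, 9] (all sums mod 11).
  S_0 = Σ v_i r_i = 6·7 + 6·1 + 5·0 + 4·3 + 1·9 = 69 ≡ 3.
  S_1 = Σ v_i α_i r_i = 6·1·7 + 6·6·1 + 5·3·0 + 4·10·3 + 1·2·9 = 216 ≡ 7.
  α_i^2 mod 11 = [1, 3, 9, 1, 4].
  S_2 = Σ v_i α_i^2 r_i = 6·1·7 + 6·3·1 + 5·9·0 + 4·1·3 + 1·4·9 = 108 ≡ 9.
  S = (3, 7, 9) ≠ 0, so r is not a codeword (an error is present).
Step 3: locate the error. For a single error e at position i, S_ℓ = v_i·e·α_i^ℓ, so α_err = S_1/S_0.
  S_0^{−1} = 3^{−1} = 4 (mod 11), so α_err = 7·4 = 28 ≡ 6 = α_2. Error position i = 2.
  Consistency check: S_2/S_1 = 9·8 = 72 ≡ 6 = α_err ✓ (single-error assumption holds).
Step 4: error magnitude e = S_0/v_2 = S_0·∏_{j≠2}(α_2 − α_j) = 3·2 = 6 ≡ 6 (mod 11).
Step 5: correct position 2: c_2 = r_2 − e = 1 − 6 ≡ 6 (mod 11). Hence c = [7, 6, 0, 3, 9].
  Check: interpolating c through the α_i gives m(x) = 5 + 2·x (degree < 2) with m(α_i) = c_i for every i, so c is indeed a codeword.


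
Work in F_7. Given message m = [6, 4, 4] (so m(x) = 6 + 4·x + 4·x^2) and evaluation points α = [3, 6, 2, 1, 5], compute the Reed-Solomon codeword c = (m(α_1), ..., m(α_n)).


c = [5, 6, 2, 0, 0]

Message polynomial: m(x) = 6 + 4·x + 4·x^2 (mod 7).
For each evaluation point α_i, compute m(α_i) mod 7:
  α_1 = 3: Horner steps 4 → 2 → 5, so m(3) = 5.
  α_2 = 6: Horner steps 4 → 0 → 6, so m(6) = 6.
  α_3 = 2: Horner steps 4 → 5 → 2, so m(2) = 2.
  α_4 = 1: Horner steps 4 → 1 → 0, so m(1) = 0.
  α_5 = 5: Horner steps 4 → 3 → 0, so m(5) = 0.
Codeword c = [5, 6, 2, 0, 0] ∈ F_7^5.


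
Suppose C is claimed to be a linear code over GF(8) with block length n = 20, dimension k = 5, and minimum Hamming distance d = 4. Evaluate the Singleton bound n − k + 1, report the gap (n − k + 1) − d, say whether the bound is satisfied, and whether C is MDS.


Singleton RHS = n − k + 1 = 16, slack = 12, bound satisfied, not MDS.

Singleton bound: d ≤ n − k + 1.
Here n = 20, k = 5, so n − k + 1 = 16.
Given d = 4, check d ≤ 16: YES.
Slack = (n − k + 1) − d = 12.
The code is NOT MDS (slack = 12 > 0).
Description: the claimed parameters are [20, 5, 4]_8; such a code would be non-MDS.


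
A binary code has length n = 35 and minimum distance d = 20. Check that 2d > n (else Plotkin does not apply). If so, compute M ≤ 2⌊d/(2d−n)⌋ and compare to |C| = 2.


Plotkin bound M ≤ 8; given |C| = 2 ≤ bound (satisfied).

Check applicability: 2d = 40, n = 35.
2d − n = 5 > 0, so Plotkin applies.
Compute d/(2d−n) = 20/5 ≈ 4.0000.
⌊d/(2d−n)⌋ = 4.
Plotkin bound: M ≤ 2·4 = 8.
Given |C| = 2, check: satisfied.
This |C| is below the Plotkin bound.


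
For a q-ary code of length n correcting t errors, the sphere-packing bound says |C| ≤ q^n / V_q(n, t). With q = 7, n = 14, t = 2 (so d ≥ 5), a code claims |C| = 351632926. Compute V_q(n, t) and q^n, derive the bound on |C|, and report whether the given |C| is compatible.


V_q(n, t) = 3361, q^n = 678223072849, Hamming bound = 201792047, |C| = 351632926 > bound (violated).

Step 1: Compute V_q(n, t) = Σ_{j=0}^2 C(n, j) (q−1)^j.
  j = 0: C(14,0)·(6)^0 = 1·1 = 1.
  j = 1: C(14,1)·(6)^1 = 14·6 = 84.
  j = 2: C(14,2)·(6)^2 = 91·36 = 3276.
  V_q(n, t) = 1 + 84 + 3276 = 3361.
Step 2: q^n = 7^14 = 678223072849.
Step 3: Hamming bound ⌊q^n / V_q(n,t)⌋ = ⌊678223072849/3361⌋ = 201792047.
Step 4: Compare |C| = 351632926 to 201792047: violated.
The claimed |C| lies above the Hamming bound, so no 7-ary code of length 14 with d ≥ 5 can have 351632926 codewords.


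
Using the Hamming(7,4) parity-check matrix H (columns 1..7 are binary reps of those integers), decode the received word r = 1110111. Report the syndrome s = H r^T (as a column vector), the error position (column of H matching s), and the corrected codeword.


s = (1, 0, 0)^T, error position = 4, corrected codeword c = 1111111

Compute s = H r^T mod 2 one row at a time:
  s_1 = 0 + 1 + 1 + 1 = 3 ≡ 1 (mod 2).
  s_2 = 1 + 1 + 1 + 1 = 4 ≡ 0 (mod 2).
  s_3 = 1 + 1 + 1 + 1 = 4 ≡ 0 (mod 2).
s = (1, 0, 0)^T — this equals column 4 of H (binary 100), so error is at position 4.
Correct: flip bit 4 of r = 1110111 to get c = 1111111.


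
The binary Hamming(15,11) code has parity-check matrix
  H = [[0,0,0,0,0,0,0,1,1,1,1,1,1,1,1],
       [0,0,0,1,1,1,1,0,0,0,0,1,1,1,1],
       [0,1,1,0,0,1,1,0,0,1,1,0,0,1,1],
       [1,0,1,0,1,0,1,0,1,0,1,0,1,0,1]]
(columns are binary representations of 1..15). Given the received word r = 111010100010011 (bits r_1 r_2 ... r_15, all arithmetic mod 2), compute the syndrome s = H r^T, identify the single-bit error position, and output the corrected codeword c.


s = (1, 0, 0, 0)^T, error position = 8, corrected codeword c = 111010110010011

Compute s = H r^T mod 2 one row at a time:
  s_1 = 0 + 0 + 0 + 1 + 0 + 0 + 1 + 1 = 3 ≡ 1 (mod 2).
  s_2 = 0 + 1 + 0 + 1 + 0 + 0 + 1 + 1 = 4 ≡ 0 (mod 2).
  s_3 = 1 + 1 + 0 + 1 + 0 + 1 + 1 + 1 = 6 ≡ 0 (mod 2).
  s_4 = 1 + 1 + 1 + 1 + 0 + 1 + 0 + 1 = 6 ≡ 0 (mod 2).
s = (1, 0, 0, 0)^T — this equals column 8 of H (binary 1000), so error is at position 8.
Correct: flip bit 8 of r = 111010100010011 to get c = 111010110010011.


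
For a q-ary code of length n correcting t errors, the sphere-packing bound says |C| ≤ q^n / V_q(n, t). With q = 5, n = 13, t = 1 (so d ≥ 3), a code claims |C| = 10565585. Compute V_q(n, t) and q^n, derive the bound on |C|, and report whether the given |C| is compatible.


V_q(n, t) = 53, q^n = 1220703125, Hamming bound = 23032134, |C| = 10565585 ≤ bound (satisfied).

Step 1: Compute V_q(n, t) = Σ_{j=0}^1 C(n, j) (q−1)^j.
  j = 0: C(13,0)·(4)^0 = 1·1 = 1.
  j = 1: C(13,1)·(4)^1 = 13·4 = 52.
  V_q(n, t) = 1 + 52 = 53.
Step 2: q^n = 5^13 = 1220703125.
Step 3: Hamming bound ⌊q^n / V_q(n,t)⌋ = ⌊1220703125/53⌋ = 23032134.
Step 4: Compare |C| = 10565585 to 23032134: satisfied.
The claimed |C| lies below the Hamming bound.


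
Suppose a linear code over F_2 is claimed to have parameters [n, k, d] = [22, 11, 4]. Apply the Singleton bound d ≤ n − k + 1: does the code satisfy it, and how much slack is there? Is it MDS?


Singleton RHS = n − k + 1 = 12, slack = 8, bound satisfied, not MDS.

Singleton bound: d ≤ n − k + 1.
Here n = 22, k = 11, so n − k + 1 = 12.
Given d = 4, check d ≤ 12: YES.
Slack = (n − k + 1) − d = 8.
The code is NOT MDS (slack = 8 > 0).
Description: the claimed parameters are [22, 11, 4]_2; such a code would be non-MDS.


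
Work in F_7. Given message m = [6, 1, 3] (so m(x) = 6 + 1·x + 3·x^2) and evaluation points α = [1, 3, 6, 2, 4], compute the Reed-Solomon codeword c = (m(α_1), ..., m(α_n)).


c = [3, 1, 1, 6, 2]

Message polynomial: m(x) = 6 + 1·x + 3·x^2 (mod 7).
For each evaluation point α_i, compute m(α_i) mod 7:
  α_1 = 1: Horner steps 3 → 4 → 3, so m(1) = 3.
  α_2 = 3: Horner steps 3 → 3 → 1, so m(3) = 1.
  α_3 = 6: Horner steps 3 → 5 → 1, so m(6) = 1.
  α_4 = 2: Horner steps 3 → 0 → 6, so m(2) = 6.
  α_5 = 4: Horner steps 3 → 6 → 2, so m(4) = 2.
Codeword c = [3, 1, 1, 6, 2] ∈ F_7^5.


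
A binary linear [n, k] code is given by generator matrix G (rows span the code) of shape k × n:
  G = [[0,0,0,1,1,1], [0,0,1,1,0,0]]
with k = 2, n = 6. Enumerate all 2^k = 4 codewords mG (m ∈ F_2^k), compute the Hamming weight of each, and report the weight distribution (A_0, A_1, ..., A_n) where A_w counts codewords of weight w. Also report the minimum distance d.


Weight distribution: A_0 = 1, A_2 = 1, A_3 = 2. Minimum distance d = 2.

Enumerate all 2^2 = 4 messages m ∈ F_2^2.
For each, compute codeword c = mG in F_2^6, then tally its weight.
  m = 00 → c = 000000, weight = 0.
  m = 10 → c = 000111, weight = 3.
  m = 01 → c = 001100, weight = 2.
  m = 11 → c = 001011, weight = 3.
Tally weights:
  weight 0: 1 codewords.
  weight 2: 1 codewords.
  weight 3: 2 codewords.
Minimum distance d = smallest w > 0 with A_w > 0 = 2.
Sanity: Σ A_w = 4 = 2^2 = 4 ✓.


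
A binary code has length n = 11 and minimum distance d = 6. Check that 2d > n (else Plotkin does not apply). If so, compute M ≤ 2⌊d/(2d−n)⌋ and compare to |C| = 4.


Plotkin bound M ≤ 12; given |C| = 4 ≤ bound (satisfied).

Check applicability: 2d = 12, n = 11.
2d − n = 1 > 0, so Plotkin applies.
Compute d/(2d−n) = 6/1 ≈ 6.0000.
⌊d/(2d−n)⌋ = 6.
Plotkin bound: M ≤ 2·6 = 12.
Given |C| = 4, check: satisfied.
This |C| is below the Plotkin bound.


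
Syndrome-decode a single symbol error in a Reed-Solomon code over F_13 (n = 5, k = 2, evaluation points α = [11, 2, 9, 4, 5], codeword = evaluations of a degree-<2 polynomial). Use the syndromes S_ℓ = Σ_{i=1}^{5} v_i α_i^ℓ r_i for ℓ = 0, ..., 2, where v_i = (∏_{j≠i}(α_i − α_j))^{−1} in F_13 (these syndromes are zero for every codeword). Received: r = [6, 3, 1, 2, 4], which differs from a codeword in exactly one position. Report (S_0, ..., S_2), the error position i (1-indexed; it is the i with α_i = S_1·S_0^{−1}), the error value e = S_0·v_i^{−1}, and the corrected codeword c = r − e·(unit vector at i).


S = (9, 10, 1), error at position 4, error magnitude e = 7, c = [6, 3, 1, 8, 4].

Step 1: column multipliers v_i = (∏_{j≠i}(α_i − α_j))^{−1} mod 13.
  i = 1 (α = 11): (11−2)(11−9)(11−4)(11−5) = 9·2·7·6 = 756 ≡ 2, so v_1 = 2^{−1} = 7 (mod 13).
  i = 2 (α = 2): (2−11)(2−9)(2−4)(2−5) = (−9)·(−7)·(−2)·(−3) = 378 ≡ 1, so v_2 = 1^{−1} = 1 (mod 13).
  i = 3 (α = 9): (9−11)(9−2)(9−4)(9−5) = (−2)·7·5·4 = −280 ≡ 6, so v_3 = 6^{−1} = 11 (mod 13).
  i = 4 (α = 4): (4−11)(4−2)(4−9)(4−5) = (−7)·2·(−5)·(−1) = −70 ≡ 8, so v_4 = 8^{−1} = 5 (mod 13).
  i = 5 (α = 5): (5−11)(5−2)(5−9)(5−4) = (−6)·3·(−4)·1 = 72 ≡ 7, so v_5 = 7^{−1} = 2 (mod 13).
  v = [7, 1, 11, 5, 2].
Step 2: syndromes of r = [6, 3, 1, 2, 4] (all sums mod 13).
  S_0 = Σ v_i r_i = 7·6 + 1·3 + 11·1 + 5·2 + 2·4 = 74 ≡ 9.
  S_1 = Σ v_i α_i r_i = 7·11·6 + 1·2·3 + 11·9·1 + 5·4·2 + 2·5·4 = 647 ≡ 10.
  α_i^2 mod 13 = [4, 4, 3, 3, 12].
  S_2 = Σ v_i α_i^2 r_i = 7·4·6 + 1·4·3 + 11·3·1 + 5·3·2 + 2·12·4 = 339 ≡ 1.
  S = (9, 10, 1) ≠ 0, so r is not a codeword (an error is present).
Step 3: locate the error. For a single error e at position i, S_ℓ = v_i·e·α_i^ℓ, so α_err = S_1/S_0.
  S_0^{−1} = 9^{−1} = 3 (mod 13), so α_err = 10·3 = 30 ≡ 4 = α_4. Error position i = 4.
  Consistency check: S_2/S_1 = 1·4 = 4 ≡ 4 = α_err ✓ (single-error assumption holds).
Step 4: error magnitude e = S_0/v_4 = S_0·∏_{j≠4}(α_4 − α_j) = 9·8 = 72 ≡ 7 (mod 13).
Step 5: correct position 4: c_4 = r_4 − e = 2 − 7 ≡ 8 (mod 13). Hence c = [6, 3, 1, 8, 4].
  Check: interpolating c through the α_i gives m(x) = 11 + 9·x (degree < 2) with m(α_i) = c_i for every i, so c is indeed a codeword.


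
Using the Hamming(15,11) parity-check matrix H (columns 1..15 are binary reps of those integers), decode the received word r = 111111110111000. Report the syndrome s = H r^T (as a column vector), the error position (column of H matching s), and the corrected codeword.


s = (0, 1, 0, 1)^T, error position = 5, corrected codeword c = 111101110111000

Compute s = H r^T mod 2 one row at a time:
  s_1 = 1 + 0 + 1 + 1 + 1 + 0 + 0 + 0 = 4 ≡ 0 (mod 2).
  s_2 = 1 + 1 + 1 + 1 + 1 + 0 + 0 + 0 = 5 ≡ 1 (mod 2).
  s_3 = 1 + 1 + 1 + 1 + 1 + 1 + 0 + 0 = 6 ≡ 0 (mod 2).
  s_4 = 1 + 1 + 1 + 1 + 0 + 1 + 0 + 0 = 5 ≡ 1 (mod 2).
s = (0, 1, 0, 1)^T — this equals column 5 of H (binary 0101), so error is at position 5.
Correct: flip bit 5 of r = 111111110111000 to get c = 111101110111000.


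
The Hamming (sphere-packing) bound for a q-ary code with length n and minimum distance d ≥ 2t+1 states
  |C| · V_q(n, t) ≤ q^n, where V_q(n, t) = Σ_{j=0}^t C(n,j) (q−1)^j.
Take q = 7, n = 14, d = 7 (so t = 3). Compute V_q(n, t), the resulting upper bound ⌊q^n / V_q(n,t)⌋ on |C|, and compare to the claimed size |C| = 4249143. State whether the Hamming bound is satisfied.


V_q(n, t) = 81985, q^n = 678223072849, Hamming bound = 8272526, |C| = 4249143 ≤ bound (satisfied).

Step 1: Compute V_q(n, t) = Σ_{j=0}^3 C(n, j) (q−1)^j.
  j = 0: C(14,0)·(6)^0 = 1·1 = 1.
  j = 1: C(14,1)·(6)^1 = 14·6 = 84.
  j = 2: C(14,2)·(6)^2 = 91·36 = 3276.
  j = 3: C(14,3)·(6)^3 = 364·216 = 78624.
  V_q(n, t) = 1 + 84 + 3276 + 78624 = 81985.
Step 2: q^n = 7^14 = 678223072849.
Step 3: Hamming bound ⌊q^n / V_q(n,t)⌋ = ⌊678223072849/81985⌋ = 8272526.
Step 4: Compare |C| = 4249143 to 8272526: satisfied.
The claimed |C| lies below the Hamming bound.


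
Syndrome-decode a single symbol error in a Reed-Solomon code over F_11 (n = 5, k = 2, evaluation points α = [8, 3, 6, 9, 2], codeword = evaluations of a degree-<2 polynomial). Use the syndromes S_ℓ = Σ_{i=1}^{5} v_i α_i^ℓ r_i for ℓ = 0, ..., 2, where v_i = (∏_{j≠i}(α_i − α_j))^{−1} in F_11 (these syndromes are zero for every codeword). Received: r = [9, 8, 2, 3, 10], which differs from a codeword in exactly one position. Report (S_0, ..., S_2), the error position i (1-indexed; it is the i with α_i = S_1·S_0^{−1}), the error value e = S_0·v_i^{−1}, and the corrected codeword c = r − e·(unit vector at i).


S = (8, 6, 10), error at position 4, error magnitude e = 7, c = [9, 8, 2, 7, 10].

Step 1: column multipliers v_i = (∏_{j≠i}(α_i − α_j))^{−1} mod 11.
  i = 1 (α = 8): (8−3)(8−6)(8−9)(8−2) = 5·2·(−1)·6 = −60 ≡ 6, so v_1 = 6^{−1} = 2 (mod 11).
  i = 2 (α = 3): (3−8)(3−6)(3−9)(3−2) = (−5)·(−3)·(−6)·1 = −90 ≡ 9, so v_2 = 9^{−1} = 5 (mod 11).
  i = 3 (α = 6): (6−8)(6−3)(6−9)(6−2) = (−2)·3·(−3)·4 = 72 ≡ 6, so v_3 = 6^{−1} = 2 (mod 11).
  i = 4 (α = 9): (9−8)(9−3)(9−6)(9−2) = 1·6·3·7 = 126 ≡ 5, so v_4 = 5^{−1} = 9 (mod 11).
  i = 5 (α = 2): (2−8)(2−3)(2−6)(2−9) = (−6)·(−1)·(−4)·(−7) = 168 ≡ 3, so v_5 = 3^{−1} = 4 (mod 11).
  v = [2, 5, 2, 9, 4].
Step 2: syndromes of r = [9, 8, 2, 3, 10] (all sums mod 11).
  S_0 = Σ v_i r_i = 2·9 + 5·8 + 2·2 + 9·3 + 4·10 = 129 ≡ 8.
  S_1 = Σ v_i α_i r_i = 2·8·9 + 5·3·8 + 2·6·2 + 9·9·3 + 4·2·10 = 611 ≡ 6.
  α_i^2 mod 11 = [9, 9, 3, 4, 4].
  S_2 = Σ v_i α_i^2 r_i = 2·9·9 + 5·9·8 + 2·3·2 + 9·4·3 + 4·4·10 = 802 ≡ 10.
  S = (8, 6, 10) ≠ 0, so r is not a codeword (an error is present).
Step 3: locate the error. For a single error e at position i, S_ℓ = v_i·e·α_i^ℓ, so α_err = S_1/S_0.
  S_0^{−1} = 8^{−1} = 7 (mod 11), so α_err = 6·7 = 42 ≡ 9 = α_4. Error position i = 4.
  Consistency check: S_2/S_1 = 10·2 = 20 ≡ 9 = α_err ✓ (single-error assumption holds).
Step 4: error magnitude e = S_0/v_4 = S_0·∏_{j≠4}(α_4 − α_j) = 8·5 = 40 ≡ 7 (mod 11).
Step 5: correct position 4: c_4 = r_4 − e = 3 − 7 ≡ 7 (mod 11). Hence c = [9, 8, 2, 7, 10].
  Check: interpolating c through the α_i gives m(x) = 3 + 9·x (degree < 2) with m(α_i) = c_i for every i, so c is indeed a codeword.


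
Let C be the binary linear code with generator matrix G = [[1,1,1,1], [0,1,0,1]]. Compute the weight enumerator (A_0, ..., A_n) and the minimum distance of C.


Weight distribution: A_0 = 1, A_2 = 2, A_4 = 1. Minimum distance d = 2.

Enumerate all 2^2 = 4 messages m ∈ F_2^2.
For each, compute codeword c = mG in F_2^4, then tally its weight.
  m = 00 → c = 0000, weight = 0.
  m = 10 → c = 1111, weight = 4.
  m = 01 → c = 0101, weight = 2.
  m = 11 → c = 1010, weight = 2.
Tally weights:
  weight 0: 1 codewords.
  weight 2: 2 codewords.
  weight 4: 1 codewords.
Minimum distance d = smallest w > 0 with A_w > 0 = 2.
Sanity: Σ A_w = 4 = 2^2 = 4 ✓.


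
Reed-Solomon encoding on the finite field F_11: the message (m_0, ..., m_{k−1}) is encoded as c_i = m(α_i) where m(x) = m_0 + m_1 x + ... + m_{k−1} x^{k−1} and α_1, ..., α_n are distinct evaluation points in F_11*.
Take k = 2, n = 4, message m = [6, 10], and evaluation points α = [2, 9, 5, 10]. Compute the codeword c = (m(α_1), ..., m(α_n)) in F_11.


c = [4, 8, 1, 7]

Message polynomial: m(x) = 6 + 10·x (mod 11).
For each evaluation point α_i, compute m(α_i) mod 11:
  α_1 = 2: Horner steps 10 → 4, so m(2) = 4.
  α_2 = 9: Horner steps 10 → 8, so m(9) = 8.
  α_3 = 5: Horner steps 10 → 1, so m(5) = 1.
  α_4 = 10: Horner steps 10 → 7, so m(10) = 7.
Codeword c = [4, 8, 1, 7] ∈ F_11^4.


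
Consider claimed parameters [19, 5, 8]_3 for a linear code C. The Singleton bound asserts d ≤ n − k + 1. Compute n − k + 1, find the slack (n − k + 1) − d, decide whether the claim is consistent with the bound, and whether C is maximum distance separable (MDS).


Singleton RHS = n − k + 1 = 15, slack = 7, bound satisfied, not MDS.

Singleton bound: d ≤ n − k + 1.
Here n = 19, k = 5, so n − k + 1 = 15.
Given d = 8, check d ≤ 15: YES.
Slack = (n − k + 1) − d = 7.
The code is NOT MDS (slack = 7 > 0).
Description: the claimed parameters are [19, 5, 8]_3; such a code would be non-MDS.


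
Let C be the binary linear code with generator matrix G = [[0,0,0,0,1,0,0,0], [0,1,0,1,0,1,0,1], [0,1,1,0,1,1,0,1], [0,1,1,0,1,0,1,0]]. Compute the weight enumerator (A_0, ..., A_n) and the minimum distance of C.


Weight distribution: A_0 = 1, A_1 = 1, A_2 = 1, A_3 = 4, A_4 = 5, A_5 = 3, A_6 = 1. Minimum distance d = 1.

Enumerate all 2^4 = 16 messages m ∈ F_2^4.
For each, compute codeword c = mG in F_2^8, then tally its weight.
  m = 0000 → c = 00000000, weight = 0.
  m = 1000 → c = 00001000, weight = 1.
  m = 0100 → c = 01010101, weight = 4.
  m = 1100 → c = 01011101, weight = 5.
  m = 0010 → c = 01101101, weight = 5.
  m = 1010 → c = 01100101, weight = 4.
  m = 0110 → c = 00111000, weight = 3.
  m = 1110 → c = 00110000, weight = 2.
  m = 0001 → c = 01101010, weight = 4.
  m = 1001 → c = 01100010, weight = 3.
  m = 0101 → c = 00111111, weight = 6.
  m = 1101 → c = 00110111, weight = 5.
  m = 0011 → c = 00000111, weight = 3.
  m = 1011 → c = 00001111, weight = 4.
  m = 0111 → c = 01010010, weight = 3.
  m = 1111 → c = 01011010, weight = 4.
Tally weights:
  weight 0: 1 codewords.
  weight 1: 1 codewords.
  weight 2: 1 codewords.
  weight 3: 4 codewords.
  weight 4: 5 codewords.
  weight 5: 3 codewords.
  weight 6: 1 codewords.
Minimum distance d = smallest w > 0 with A_w > 0 = 1.
Sanity: Σ A_w = 16 = 2^4 = 16 ✓.


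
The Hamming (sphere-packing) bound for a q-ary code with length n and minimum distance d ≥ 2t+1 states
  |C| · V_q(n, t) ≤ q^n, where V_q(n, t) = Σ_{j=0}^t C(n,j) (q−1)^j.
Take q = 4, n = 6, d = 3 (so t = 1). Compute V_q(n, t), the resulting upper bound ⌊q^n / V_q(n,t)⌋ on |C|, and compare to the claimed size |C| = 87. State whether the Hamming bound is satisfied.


V_q(n, t) = 19, q^n = 4096, Hamming bound = 215, |C| = 87 ≤ bound (satisfied).

Step 1: Compute V_q(n, t) = Σ_{j=0}^1 C(n, j) (q−1)^j.
  j = 0: C(6,0)·(3)^0 = 1·1 = 1.
  j = 1: C(6,1)·(3)^1 = 6·3 = 18.
  V_q(n, t) = 1 + 18 = 19.
Step 2: q^n = 4^6 = 4096.
Step 3: Hamming bound ⌊q^n / V_q(n,t)⌋ = ⌊4096/19⌋ = 215.
Step 4: Compare |C| = 87 to 215: satisfied.
The claimed |C| lies below the Hamming bound.


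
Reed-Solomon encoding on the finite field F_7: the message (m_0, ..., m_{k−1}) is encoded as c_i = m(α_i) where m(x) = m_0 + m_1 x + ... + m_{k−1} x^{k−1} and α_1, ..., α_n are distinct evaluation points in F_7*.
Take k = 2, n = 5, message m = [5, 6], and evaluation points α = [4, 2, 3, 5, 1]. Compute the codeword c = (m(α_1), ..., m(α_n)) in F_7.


c = [1, 3, 2, 0, 4]

Message polynomial: m(x) = 5 + 6·x (mod 7).
For each evaluation point α_i, compute m(α_i) mod 7:
  α_1 = 4: Horner steps 6 → 1, so m(4) = 1.
  α_2 = 2: Horner steps 6 → 3, so m(2) = 3.
  α_3 = 3: Horner steps 6 → 2, so m(3) = 2.
  α_4 = 5: Horner steps 6 → 0, so m(5) = 0.
  α_5 = 1: Horner steps 6 → 4, so m(1) = 4.
Codeword c = [1, 3, 2, 0, 4] ∈ F_7^5.


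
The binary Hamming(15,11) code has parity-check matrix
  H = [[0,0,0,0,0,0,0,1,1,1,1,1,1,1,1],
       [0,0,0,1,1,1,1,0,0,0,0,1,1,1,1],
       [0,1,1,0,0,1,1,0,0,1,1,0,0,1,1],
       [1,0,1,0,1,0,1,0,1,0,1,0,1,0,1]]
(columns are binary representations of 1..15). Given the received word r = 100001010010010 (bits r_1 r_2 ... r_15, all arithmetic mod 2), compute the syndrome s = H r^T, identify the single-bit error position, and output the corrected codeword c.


s = (1, 0, 1, 0)^T, error position = 10, corrected codeword c = 100001010110010

Compute s = H r^T mod 2 one row at a time:
  s_1 = 1 + 0 + 0 + 1 + 0 + 0 + 1 + 0 = 3 ≡ 1 (mod 2).
  s_2 = 0 + 0 + 1 + 0 + 0 + 0 + 1 + 0 = 2 ≡ 0 (mod 2).
  s_3 = 0 + 0 + 1 + 0 + 0 + 1 + 1 + 0 = 3 ≡ 1 (mod 2).
  s_4 = 1 + 0 + 0 + 0 + 0 + 1 + 0 + 0 = 2 ≡ 0 (mod 2).
s = (1, 0, 1, 0)^T — this equals column 10 of H (binary 1010), so error is at position 10.
Correct: flip bit 10 of r = 100001010010010 to get c = 100001010110010.


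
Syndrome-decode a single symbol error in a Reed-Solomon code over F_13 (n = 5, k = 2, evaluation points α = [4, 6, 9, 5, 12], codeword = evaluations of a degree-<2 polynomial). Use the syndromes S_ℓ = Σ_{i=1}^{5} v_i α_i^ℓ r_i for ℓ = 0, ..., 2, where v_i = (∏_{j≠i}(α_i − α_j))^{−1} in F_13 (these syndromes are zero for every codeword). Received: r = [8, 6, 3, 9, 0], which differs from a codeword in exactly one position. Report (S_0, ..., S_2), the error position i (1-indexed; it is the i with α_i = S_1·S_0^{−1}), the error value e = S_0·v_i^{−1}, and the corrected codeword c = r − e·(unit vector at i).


S = (12, 8, 1), error at position 4, error magnitude e = 2, c = [8, 6, 3, 7, 0].

Step 1: column multipliers v_i = (∏_{j≠i}(α_i − α_j))^{−1} mod 13.
  i = 1 (α = 4): (4−6)(4−9)(4−5)(4−12) = (−2)·(−5)·(−1)·(−8) = 80 ≡ 2, so v_1 = 2^{−1} = 7 (mod 13).
  i = 2 (α = 6): (6−4)(6−9)(6−5)(6−12) = 2·(−3)·1·(−6) = 36 ≡ 10, so v_2 = 10^{−1} = 4 (mod 13).
  i = 3 (α = 9): (9−4)(9−6)(9−5)(9−12) = 5·3·4·(−3) = −180 ≡ 2, so v_3 = 2^{−1} = 7 (mod 13).
  i = 4 (α = 5): (5−4)(5−6)(5−9)(5−12) = 1·(−1)·(−4)·(−7) = −28 ≡ 11, so v_4 = 11^{−1} = 6 (mod 13).
  i = 5 (α = 12): (12−4)(12−6)(12−9)(12−5) = 8·6·3·7 = 1008 ≡ 7, so v_5 = 7^{−1} = 2 (mod 13).
  v = [7, 4, 7, 6, 2].
Step 2: syndromes of r = [8, 6, 3, 9, 0] (all sums mod 13).
  S_0 = Σ v_i r_i = 7·8 + 4·6 + 7·3 + 6·9 + 2·0 = 155 ≡ 12.
  S_1 = Σ v_i α_i r_i = 7·4·8 + 4·6·6 + 7·9·3 + 6·5·9 + 2·12·0 = 827 ≡ 8.
  α_i^2 mod 13 = [3, 10, 3, 12, 1].
  S_2 = Σ v_i α_i^2 r_i = 7·3·8 + 4·10·6 + 7·3·3 + 6·12·9 + 2·1·0 = 1119 ≡ 1.
  S = (12, 8, 1) ≠ 0, so r is not a codeword (an error is present).
Step 3: locate the error. For a single error e at position i, S_ℓ = v_i·e·α_i^ℓ, so α_err = S_1/S_0.
  S_0^{−1} = 12^{−1} = 12 (mod 13), so α_err = 8·12 = 96 ≡ 5 = α_4. Error position i = 4.
  Consistency check: S_2/S_1 = 1·5 = 5 ≡ 5 = α_err ✓ (single-error assumption holds).
Step 4: error magnitude e = S_0/v_4 = S_0·∏_{j≠4}(α_4 − α_j) = 12·11 = 132 ≡ 2 (mod 13).
Step 5: correct position 4: c_4 = r_4 − e = 9 − 2 ≡ 7 (mod 13). Hence c = [8, 6, 3, 7, 0].
  Check: interpolating c through the α_i gives m(x) = 12 + 12·x (degree < 2) with m(α_i) = c_i for every i, so c is indeed a codeword.


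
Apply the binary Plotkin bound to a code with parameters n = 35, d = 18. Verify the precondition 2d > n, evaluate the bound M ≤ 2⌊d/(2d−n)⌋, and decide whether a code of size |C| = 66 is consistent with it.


Plotkin bound M ≤ 36; given |C| = 66 > bound (violated).

Check applicability: 2d = 36, n = 35.
2d − n = 1 > 0, so Plotkin applies.
Compute d/(2d−n) = 18/1 ≈ 18.0000.
⌊d/(2d−n)⌋ = 18.
Plotkin bound: M ≤ 2·18 = 36.
Given |C| = 66, check: VIOLATED.
This |C| is above the Plotkin bound, so no binary code with n = 35, d = 18 and 66 codewords exists.


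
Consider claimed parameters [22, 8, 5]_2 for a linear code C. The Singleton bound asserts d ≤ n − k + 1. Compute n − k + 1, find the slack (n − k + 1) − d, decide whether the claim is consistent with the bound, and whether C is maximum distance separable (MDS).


Singleton RHS = n − k + 1 = 15, slack = 10, bound satisfied, not MDS.

Singleton bound: d ≤ n − k + 1.
Here n = 22, k = 8, so n − k + 1 = 15.
Given d = 5, check d ≤ 15: YES.
Slack = (n − k + 1) − d = 10.
The code is NOT MDS (slack = 10 > 0).
Description: the claimed parameters are [22, 8, 5]_2; such a code would be non-MDS.


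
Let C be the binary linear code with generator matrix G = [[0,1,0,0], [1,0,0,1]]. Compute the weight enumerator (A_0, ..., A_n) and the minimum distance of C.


Weight distribution: A_0 = 1, A_1 = 1, A_2 = 1, A_3 = 1. Minimum distance d = 1.

Enumerate all 2^2 = 4 messages m ∈ F_2^2.
For each, compute codeword c = mG in F_2^4, then tally its weight.
  m = 00 → c = 0000, weight = 0.
  m = 10 → c = 0100, weight = 1.
  m = 01 → c = 1001, weight = 2.
  m = 11 → c = 1101, weight = 3.
Tally weights:
  weight 0: 1 codewords.
  weight 1: 1 codewords.
  weight 2: 1 codewords.
  weight 3: 1 codewords.
Minimum distance d = smallest w > 0 with A_w > 0 = 1.
Sanity: Σ A_w = 4 = 2^2 = 4 ✓.
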